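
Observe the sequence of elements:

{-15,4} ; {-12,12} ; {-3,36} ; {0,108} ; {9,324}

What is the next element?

{12,972}

First slot: alternating steps +3, +9, +3, +9, …; -15, -12, -3, 0, 9 → 12.
Second slot: ×3 each step; 4, 12, 36, 108, 324 → 972.
Combining the parts gives {12,972}.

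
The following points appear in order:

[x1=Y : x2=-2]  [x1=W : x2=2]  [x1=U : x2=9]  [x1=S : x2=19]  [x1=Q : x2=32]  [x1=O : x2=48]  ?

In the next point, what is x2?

67

X2: -2, 2, 9, 19, 32, 48 → 67 (differences are 4, 7, 10, … (increasing by 3 each time)).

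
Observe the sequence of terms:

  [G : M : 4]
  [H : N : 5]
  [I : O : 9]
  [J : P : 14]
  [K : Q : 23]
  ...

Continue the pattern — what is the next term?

[L : R : 37]

First letter: G, H, I, J, K → L (letters move forward 1 place in the alphabet).
Second letter: letters move forward 1 place in the alphabet; M, N, O, P, Q → R.
Third component: each term is the sum of the two before it; 4, 5, 9, 14, 23 → 37.
So the next term is [L : R : 37].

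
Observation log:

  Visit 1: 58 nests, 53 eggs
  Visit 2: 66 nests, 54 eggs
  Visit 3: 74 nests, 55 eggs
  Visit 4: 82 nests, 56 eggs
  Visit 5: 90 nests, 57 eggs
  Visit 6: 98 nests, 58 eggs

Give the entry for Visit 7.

Nests: 58, 66, 74, 82, 90, 98 → 106 (+8 each step).
Eggs — +1 each step: 53, 54, 55, 56, 57, 58 → 59.
So the next line is 106 nests, 59 eggs.

106 nests, 59 eggs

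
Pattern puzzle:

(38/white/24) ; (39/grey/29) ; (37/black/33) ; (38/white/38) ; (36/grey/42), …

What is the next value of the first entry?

37

First entry — alternating steps +1, −2, +1, −2, …: 38, 39, 37, 38, 36 → 37.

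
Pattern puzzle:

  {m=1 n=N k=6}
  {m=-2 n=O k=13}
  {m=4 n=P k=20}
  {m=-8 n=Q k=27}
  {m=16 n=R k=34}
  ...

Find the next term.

M: ×(-2) each step, so 1, -2, 4, -8, 16 → -32.
N: letters move forward 1 place in the alphabet, so N, O, P, Q, R → S.
K: +7 each step, so 6, 13, 20, 27, 34 → 41.
So the next term is {m=-32 n=S k=41}.

{m=-32 n=S k=41}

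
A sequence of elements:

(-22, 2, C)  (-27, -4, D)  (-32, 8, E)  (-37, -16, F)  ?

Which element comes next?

First component goes -22, -27, -32, -37 → -42 (−5 each step).
Second component goes 2, -4, 8, -16 → 32 (×(-2) each step).
Letter: letters move forward 1 place in the alphabet, so C, D, E, F → G.
So the next element is (-42, 32, G).

(-42, 32, G)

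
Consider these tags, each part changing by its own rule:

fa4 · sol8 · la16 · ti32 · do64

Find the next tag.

Note: runs through the solfège scale do→ti; fa, sol, la, ti, do → re.
Second component — ×2 each step: 4, 8, 16, 32, 64 → 128.
Combining the parts gives re128.

re128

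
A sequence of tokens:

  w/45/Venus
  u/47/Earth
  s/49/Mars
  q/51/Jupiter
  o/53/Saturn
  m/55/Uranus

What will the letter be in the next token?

k

Letter: letters move back 2 places in the alphabet, so w, u, s, q, o, m → k.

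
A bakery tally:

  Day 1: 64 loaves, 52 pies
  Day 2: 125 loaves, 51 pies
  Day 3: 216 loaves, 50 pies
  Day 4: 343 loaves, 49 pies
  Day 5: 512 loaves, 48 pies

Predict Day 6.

729 loaves, 47 pies

For the loaves, perfect cubes: 4³, 5³, 6³, …: 64, 125, 216, 343, 512 → 729.
Pies: 52, 51, 50, 49, 48 → 47 (−1 each step).
Combining the parts gives 729 loaves, 47 pies.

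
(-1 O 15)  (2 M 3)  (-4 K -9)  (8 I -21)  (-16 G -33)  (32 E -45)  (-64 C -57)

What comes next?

(128 A -69)

First value: -1, 2, -4, 8, -16, 32, -64 → 128 (×(-2) each step).
Letter: letters move back 2 places in the alphabet; O, M, K, I, G, E, C → A.
Third value — −12 each step: 15, 3, -9, -21, -33, -45, -57 → -69.
Combining the parts gives (128 A -69).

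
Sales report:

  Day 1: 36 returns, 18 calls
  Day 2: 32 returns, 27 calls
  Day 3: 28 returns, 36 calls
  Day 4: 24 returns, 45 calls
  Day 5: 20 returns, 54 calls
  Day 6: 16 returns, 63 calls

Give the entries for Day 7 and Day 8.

12 returns, 72 calls; 8 returns, 81 calls

Returns: −4 each step, so 36, 32, 28, 24, 20, 16 → 12 → 8.
Calls — +9 each step: 18, 27, 36, 45, 54, 63 → 72 → 81.
So the next two lines are 12 returns, 72 calls and 8 returns, 81 calls.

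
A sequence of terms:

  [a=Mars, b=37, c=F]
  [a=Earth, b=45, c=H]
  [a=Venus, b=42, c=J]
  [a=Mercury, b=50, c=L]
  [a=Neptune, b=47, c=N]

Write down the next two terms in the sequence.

A goes Mars, Earth, Venus, Mercury, Neptune → Uranus → Saturn (runs backward through the planets Mercury→Neptune).
For the b, alternating steps +8, −3, +8, −3, …: 37, 45, 42, 50, 47 → 55 → 52.
For the c, letters move forward 2 places in the alphabet: F, H, J, L, N → P → R.
Putting the parts together: [a=Uranus, b=55, c=P] and then [a=Saturn, b=52, c=R].

[a=Uranus, b=55, c=P], [a=Saturn, b=52, c=R]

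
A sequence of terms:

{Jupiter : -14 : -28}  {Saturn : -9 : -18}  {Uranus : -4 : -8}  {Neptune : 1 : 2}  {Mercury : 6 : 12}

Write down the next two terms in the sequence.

{Venus : 11 : 22}, {Earth : 16 : 32}

Planet: runs through the planets Mercury→Neptune; Jupiter, Saturn, Uranus, Neptune, Mercury → Venus → Earth.
Second coordinate goes -14, -9, -4, 1, 6 → 11 → 16 (+5 each step).
Third coordinate — always 2 × the second coordinate: -28, -18, -8, 2, 12 → 22 → 32.
Putting the parts together: {Venus : 11 : 22} and then {Earth : 16 : 32}.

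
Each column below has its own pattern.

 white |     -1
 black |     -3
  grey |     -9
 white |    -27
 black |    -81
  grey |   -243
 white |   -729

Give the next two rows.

For the shade, repeats white → black → grey: white, black, grey, white, black, grey, white → black → grey.
Second component goes -1, -3, -9, -27, -81, -243, -729 → -2187 → -6561 (×3 each step).
So the next two rows are black  -2187 and grey  -6561.

black  -2187; grey  -6561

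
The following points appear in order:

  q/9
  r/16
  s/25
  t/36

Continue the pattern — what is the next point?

u/49

Letter goes q, r, s, t → u (letters move forward 1 place in the alphabet).
Second slot: perfect squares: 3², 4², 5², …, so 9, 16, 25, 36 → 49.
So the next point is u/49.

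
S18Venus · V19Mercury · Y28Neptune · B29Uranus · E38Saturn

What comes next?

H39Jupiter

Letter goes S, V, Y, B, E → H (letters move forward 3 places in the alphabet, wrapping Z→A).
Second component goes 18, 19, 28, 29, 38 → 39 (alternating steps +1, +9, +1, +9, …).
Planet: runs backward through the planets Mercury→Neptune, so Venus, Mercury, Neptune, Uranus, Saturn → Jupiter.
So the next tag is H39Jupiter.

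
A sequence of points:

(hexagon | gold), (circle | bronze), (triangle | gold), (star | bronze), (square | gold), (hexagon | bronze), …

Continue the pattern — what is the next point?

(circle | gold)

For the shape, repeats hexagon → circle → triangle → star → square: hexagon, circle, triangle, star, square, hexagon → circle.
Rank goes gold, bronze, gold, bronze, gold, bronze → gold (alternates gold ↔ bronze).
Putting it together: (circle | gold).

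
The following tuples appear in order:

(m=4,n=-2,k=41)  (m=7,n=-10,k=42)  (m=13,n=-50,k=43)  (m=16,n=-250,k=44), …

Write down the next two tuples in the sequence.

M goes 4, 7, 13, 16 → 22 → 25 (alternating steps +3, +6, +3, +6, …).
N: ×5 each step; -2, -10, -50, -250 → -1250 → -6250.
For the k, +1 each step: 41, 42, 43, 44 → 45 → 46.
Putting the parts together: (m=22,n=-1250,k=45) and then (m=25,n=-6250,k=46).

(m=22,n=-1250,k=45), (m=25,n=-6250,k=46)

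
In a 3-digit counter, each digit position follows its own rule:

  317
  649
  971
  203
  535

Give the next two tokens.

First digit: +3 each step, mod 10; 3, 6, 9, 2, 5 → 8 → 1.
Second digit goes 1, 4, 7, 0, 3 → 6 → 9 (+3 each step, mod 10).
Third digit goes 7, 9, 1, 3, 5 → 7 → 9 (+2 each step, mod 10).
Putting the parts together: 867 and then 199.

867, 199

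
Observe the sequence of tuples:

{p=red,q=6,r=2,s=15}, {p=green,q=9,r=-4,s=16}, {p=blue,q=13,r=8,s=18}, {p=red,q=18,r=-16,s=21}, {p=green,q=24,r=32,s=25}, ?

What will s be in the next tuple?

S: differences are 1, 2, 3, … (increasing by 1 each time); 15, 16, 18, 21, 25 → 30.

30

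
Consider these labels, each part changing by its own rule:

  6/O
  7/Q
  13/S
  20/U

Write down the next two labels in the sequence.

First component: 6, 7, 13, 20 → 33 → 53 (each term is the sum of the two before it).
Letter goes O, Q, S, U → W → Y (letters move forward 2 places in the alphabet).
Putting the parts together: 33/W and then 53/Y.

33/W then 53/Y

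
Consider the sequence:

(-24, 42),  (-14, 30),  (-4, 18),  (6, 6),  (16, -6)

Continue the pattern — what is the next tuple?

(26, -18)

First coordinate goes -24, -14, -4, 6, 16 → 26 (+10 each step).
Second coordinate goes 42, 30, 18, 6, -6 → -18 (−12 each step).
Putting it together: (26, -18).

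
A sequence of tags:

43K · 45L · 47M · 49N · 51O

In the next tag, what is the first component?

53

First component goes 43, 45, 47, 49, 51 → 53 (+2 each step).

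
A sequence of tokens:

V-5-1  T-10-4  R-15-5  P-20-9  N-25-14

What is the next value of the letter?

L

Letter goes V, T, R, P, N → L (letters move back 2 places in the alphabet).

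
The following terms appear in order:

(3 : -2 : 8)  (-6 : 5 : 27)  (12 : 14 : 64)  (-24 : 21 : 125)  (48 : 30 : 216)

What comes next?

(-96 : 37 : 343)

For the first entry, ×(-2) each step: 3, -6, 12, -24, 48 → -96.
Second entry — alternating steps +7, +9, +7, +9, …: -2, 5, 14, 21, 30 → 37.
Third entry: perfect cubes: 2³, 3³, 4³, …; 8, 27, 64, 125, 216 → 343.
Putting it together: (-96 : 37 : 343).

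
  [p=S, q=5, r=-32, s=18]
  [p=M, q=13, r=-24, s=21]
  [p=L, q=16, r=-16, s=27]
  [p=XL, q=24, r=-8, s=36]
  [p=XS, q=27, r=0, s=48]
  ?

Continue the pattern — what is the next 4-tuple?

P: runs through clothing sizes XS→XL, so S, M, L, XL, XS → S.
For the q, alternating steps +8, +3, +8, +3, …: 5, 13, 16, 24, 27 → 35.
For the r, +8 each step: -32, -24, -16, -8, 0 → 8.
S: differences are 3, 6, 9, … (increasing by 3 each time), so 18, 21, 27, 36, 48 → 63.
Combining the parts gives [p=S, q=35, r=8, s=63].

[p=S, q=35, r=8, s=63]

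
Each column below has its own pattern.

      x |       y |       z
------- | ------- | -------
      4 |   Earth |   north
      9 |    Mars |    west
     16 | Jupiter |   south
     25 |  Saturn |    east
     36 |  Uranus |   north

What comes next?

49  Neptune  west

Column x: perfect squares: 2², 3², 4², …; 4, 9, 16, 25, 36 → 49.
Column y — runs through the planets Mercury→Neptune: Earth, Mars, Jupiter, Saturn, Uranus → Neptune.
Column z: repeats north → west → south → east, so north, west, south, east, north → west.
So the next line is 49  Neptune  west.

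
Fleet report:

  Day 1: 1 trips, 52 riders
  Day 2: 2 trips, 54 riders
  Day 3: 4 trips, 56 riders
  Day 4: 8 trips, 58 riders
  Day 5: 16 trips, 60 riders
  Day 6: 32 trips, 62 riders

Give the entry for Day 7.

64 trips, 64 riders

Trips: 1, 2, 4, 8, 16, 32 → 64 (×2 each step).
Riders: +2 each step, so 52, 54, 56, 58, 60, 62 → 64.
Combining the parts gives 64 trips, 64 riders.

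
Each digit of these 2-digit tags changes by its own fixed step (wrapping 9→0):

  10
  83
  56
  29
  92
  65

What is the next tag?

First digit — −3 each step, mod 10: 1, 8, 5, 2, 9, 6 → 3.
For the second digit, +3 each step, mod 10: 0, 3, 6, 9, 2, 5 → 8.
So the next tag is 38.

38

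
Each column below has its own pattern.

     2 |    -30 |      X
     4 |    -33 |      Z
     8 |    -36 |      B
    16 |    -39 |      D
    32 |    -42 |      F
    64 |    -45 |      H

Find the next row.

128  -48  J

First component: ×2 each step, so 2, 4, 8, 16, 32, 64 → 128.
Second component: −3 each step, so -30, -33, -36, -39, -42, -45 → -48.
Letter: letters move forward 2 places in the alphabet, wrapping Z→A; X, Z, B, D, F, H → J.
Combining the parts gives 128  -48  J.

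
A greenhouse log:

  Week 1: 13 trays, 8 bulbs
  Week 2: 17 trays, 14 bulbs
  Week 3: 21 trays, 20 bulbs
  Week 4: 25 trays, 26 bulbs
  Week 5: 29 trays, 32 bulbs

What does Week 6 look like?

Trays goes 13, 17, 21, 25, 29 → 33 (+4 each step).
Bulbs: +6 each step, so 8, 14, 20, 26, 32 → 38.
Putting it together: 33 trays, 38 bulbs.

33 trays, 38 bulbs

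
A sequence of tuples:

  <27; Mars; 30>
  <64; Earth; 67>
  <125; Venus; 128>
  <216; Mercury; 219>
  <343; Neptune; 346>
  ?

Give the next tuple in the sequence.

<512; Uranus; 515>

First slot: 27, 64, 125, 216, 343 → 512 (perfect cubes: 3³, 4³, 5³, …).
Planet: Mars, Earth, Venus, Mercury, Neptune → Uranus (runs backward through the planets Mercury→Neptune).
Third slot goes 30, 67, 128, 219, 346 → 515 (always 3 more than the first slot).
Combining the parts gives <512; Uranus; 515>.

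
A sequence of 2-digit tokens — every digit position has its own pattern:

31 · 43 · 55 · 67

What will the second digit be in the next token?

Second digit: +2 each step, mod 10, so 1, 3, 5, 7 → 9.

9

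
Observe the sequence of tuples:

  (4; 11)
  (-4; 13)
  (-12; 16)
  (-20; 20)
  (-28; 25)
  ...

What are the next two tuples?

First component: 4, -4, -12, -20, -28 → -36 → -44 (−8 each step).
Second component — differences are 2, 3, 4, … (increasing by 1 each time): 11, 13, 16, 20, 25 → 31 → 38.
Putting the parts together: (-36; 31) and then (-44; 38).

(-36; 31), (-44; 38)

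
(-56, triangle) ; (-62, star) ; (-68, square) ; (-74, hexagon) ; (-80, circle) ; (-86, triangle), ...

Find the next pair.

(-92, star)

First entry goes -56, -62, -68, -74, -80, -86 → -92 (−6 each step).
Shape: triangle, star, square, hexagon, circle, triangle → star (repeats triangle → star → square → hexagon → circle).
So the next pair is (-92, star).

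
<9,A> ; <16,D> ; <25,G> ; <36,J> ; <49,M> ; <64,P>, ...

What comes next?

<81,S>

First entry goes 9, 16, 25, 36, 49, 64 → 81 (perfect squares: 3², 4², 5², …).
For the letter, letters move forward 3 places in the alphabet: A, D, G, J, M, P → S.
Putting it together: <81,S>.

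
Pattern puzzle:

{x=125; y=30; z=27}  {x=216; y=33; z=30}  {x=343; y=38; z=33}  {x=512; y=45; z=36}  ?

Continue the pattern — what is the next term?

X: 125, 216, 343, 512 → 729 (perfect cubes: 5³, 6³, 7³, …).
Y: 30, 33, 38, 45 → 54 (differences are 3, 5, 7, … (increasing by 2 each time)).
Z — +3 each step: 27, 30, 33, 36 → 39.
So the next term is {x=729; y=54; z=39}.

{x=729; y=54; z=39}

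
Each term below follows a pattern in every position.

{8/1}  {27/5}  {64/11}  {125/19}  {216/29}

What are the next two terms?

First slot goes 8, 27, 64, 125, 216 → 343 → 512 (perfect cubes: 2³, 3³, 4³, …).
Second slot: 1, 5, 11, 19, 29 → 41 → 55 (differences are 4, 6, 8, … (increasing by 2 each time)).
So the next two terms are {343/41} and {512/55}.

{343/41}, {512/55}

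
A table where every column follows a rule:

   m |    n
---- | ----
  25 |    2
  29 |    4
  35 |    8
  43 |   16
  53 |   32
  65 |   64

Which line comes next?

79  128

Column m — differences are 4, 6, 8, … (increasing by 2 each time): 25, 29, 35, 43, 53, 65 → 79.
Column n: ×2 each step; 2, 4, 8, 16, 32, 64 → 128.
Combining the parts gives 79  128.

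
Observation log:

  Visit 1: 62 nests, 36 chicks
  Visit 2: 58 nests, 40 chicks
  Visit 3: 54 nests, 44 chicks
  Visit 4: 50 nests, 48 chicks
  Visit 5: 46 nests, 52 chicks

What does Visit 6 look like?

42 nests, 56 chicks

Nests: −4 each step, so 62, 58, 54, 50, 46 → 42.
For the chicks, together with the nests always sums to 98: 36, 40, 44, 48, 52 → 56.
Putting it together: 42 nests, 56 chicks.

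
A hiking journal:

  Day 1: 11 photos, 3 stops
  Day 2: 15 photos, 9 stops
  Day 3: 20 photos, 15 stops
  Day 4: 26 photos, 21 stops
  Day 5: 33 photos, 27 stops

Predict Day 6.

41 photos, 33 stops

Photos: differences are 4, 5, 6, … (increasing by 1 each time); 11, 15, 20, 26, 33 → 41.
Stops goes 3, 9, 15, 21, 27 → 33 (+6 each step).
Putting it together: 41 photos, 33 stops.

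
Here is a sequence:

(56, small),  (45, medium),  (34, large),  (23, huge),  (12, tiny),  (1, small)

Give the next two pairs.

First part: −11 each step, so 56, 45, 34, 23, 12, 1 → -10 → -21.
Size: repeats small → medium → large → huge → tiny; small, medium, large, huge, tiny, small → medium → large.
So the next two pairs are (-10, medium) and (-21, large).

(-10, medium), (-21, large)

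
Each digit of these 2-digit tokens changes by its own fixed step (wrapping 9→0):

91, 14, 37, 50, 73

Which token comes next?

First digit: +2 each step, mod 10, so 9, 1, 3, 5, 7 → 9.
Second digit: 1, 4, 7, 0, 3 → 6 (+3 each step, mod 10).
So the next token is 96.

96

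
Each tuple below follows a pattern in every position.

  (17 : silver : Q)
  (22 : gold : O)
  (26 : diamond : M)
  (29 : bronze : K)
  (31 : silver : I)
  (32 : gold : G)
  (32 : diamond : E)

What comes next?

First coordinate: 17, 22, 26, 29, 31, 32, 32 → 31 (differences are 5, 4, 3, … (decreasing by 1 each time)).
For the rank, repeats silver → gold → diamond → bronze: silver, gold, diamond, bronze, silver, gold, diamond → bronze.
Letter: letters move back 2 places in the alphabet; Q, O, M, K, I, G, E → C.
So the next tuple is (31 : bronze : C).

(31 : bronze : C)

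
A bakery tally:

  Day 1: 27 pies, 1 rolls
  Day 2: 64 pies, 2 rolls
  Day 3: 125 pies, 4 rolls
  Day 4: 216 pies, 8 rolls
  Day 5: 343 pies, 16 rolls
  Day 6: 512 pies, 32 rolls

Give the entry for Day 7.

729 pies, 64 rolls

For the pies, perfect cubes: 3³, 4³, 5³, …: 27, 64, 125, 216, 343, 512 → 729.
Rolls goes 1, 2, 4, 8, 16, 32 → 64 (×2 each step).
Putting it together: 729 pies, 64 rolls.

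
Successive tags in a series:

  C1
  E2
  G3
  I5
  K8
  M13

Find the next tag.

Letter — letters move forward 2 places in the alphabet: C, E, G, I, K, M → O.
For the second component, each term is the sum of the two before it: 1, 2, 3, 5, 8, 13 → 21.
So the next tag is O21.

O21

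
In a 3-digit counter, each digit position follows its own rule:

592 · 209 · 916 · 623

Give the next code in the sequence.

330

First digit: −3 each step, mod 10, so 5, 2, 9, 6 → 3.
For the second digit, +1 each step, mod 10: 9, 0, 1, 2 → 3.
For the third digit, −3 each step, mod 10: 2, 9, 6, 3 → 0.
So the next code is 330.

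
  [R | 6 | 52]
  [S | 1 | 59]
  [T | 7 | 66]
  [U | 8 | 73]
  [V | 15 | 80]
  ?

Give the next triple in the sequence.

[W | 23 | 87]

For the letter, letters move forward 1 place in the alphabet: R, S, T, U, V → W.
Second slot: each term is the sum of the two before it; 6, 1, 7, 8, 15 → 23.
Third slot: 52, 59, 66, 73, 80 → 87 (+7 each step).
Putting it together: [W | 23 | 87].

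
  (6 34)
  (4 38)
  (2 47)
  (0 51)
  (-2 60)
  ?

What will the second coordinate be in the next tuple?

64

Second coordinate: alternating steps +4, +9, +4, +9, …; 34, 38, 47, 51, 60 → 64.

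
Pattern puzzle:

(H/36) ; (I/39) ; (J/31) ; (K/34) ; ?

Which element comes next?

(L/26)

Letter: H, I, J, K → L (letters move forward 1 place in the alphabet).
For the second value, alternating steps +3, −8, +3, −8, …: 36, 39, 31, 34 → 26.
Combining the parts gives (L/26).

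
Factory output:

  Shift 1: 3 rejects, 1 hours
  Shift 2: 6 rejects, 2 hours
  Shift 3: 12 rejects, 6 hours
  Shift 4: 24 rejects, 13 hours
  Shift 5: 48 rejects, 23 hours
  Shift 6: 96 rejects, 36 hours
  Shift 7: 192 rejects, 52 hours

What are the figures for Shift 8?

384 rejects, 71 hours

Rejects: 3, 6, 12, 24, 48, 96, 192 → 384 (×2 each step).
Hours — differences are 1, 4, 7, … (increasing by 3 each time): 1, 2, 6, 13, 23, 36, 52 → 71.
So the next row is 384 rejects, 71 hours.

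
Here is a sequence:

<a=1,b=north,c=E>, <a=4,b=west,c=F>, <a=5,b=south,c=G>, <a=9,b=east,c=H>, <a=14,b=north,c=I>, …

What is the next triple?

A: 1, 4, 5, 9, 14 → 23 (each term is the sum of the two before it).
B: north, west, south, east, north → west (repeats north → west → south → east).
C goes E, F, G, H, I → J (letters move forward 1 place in the alphabet).
Combining the parts gives <a=23,b=west,c=J>.

<a=23,b=west,c=J>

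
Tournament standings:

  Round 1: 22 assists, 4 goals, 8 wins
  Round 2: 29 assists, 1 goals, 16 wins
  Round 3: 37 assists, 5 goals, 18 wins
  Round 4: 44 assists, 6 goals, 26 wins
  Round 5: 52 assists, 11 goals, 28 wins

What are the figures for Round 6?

Assists goes 22, 29, 37, 44, 52 → 59 (alternating steps +7, +8, +7, +8, …).
Goals goes 4, 1, 5, 6, 11 → 17 (each term is the sum of the two before it).
Wins: alternating steps +8, +2, +8, +2, …, so 8, 16, 18, 26, 28 → 36.
Putting it together: 59 assists, 17 goals, 36 wins.

59 assists, 17 goals, 36 wins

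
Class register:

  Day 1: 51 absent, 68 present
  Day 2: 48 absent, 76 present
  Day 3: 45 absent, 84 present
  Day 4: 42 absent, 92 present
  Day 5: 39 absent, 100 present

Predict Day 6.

Absent — −3 each step: 51, 48, 45, 42, 39 → 36.
Present — +8 each step: 68, 76, 84, 92, 100 → 108.
So the next line is 36 absent, 108 present.

36 absent, 108 present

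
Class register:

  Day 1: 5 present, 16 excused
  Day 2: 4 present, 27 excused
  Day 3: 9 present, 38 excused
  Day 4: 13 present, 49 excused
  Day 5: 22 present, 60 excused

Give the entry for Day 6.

35 present, 71 excused

Present goes 5, 4, 9, 13, 22 → 35 (each term is the sum of the two before it).
Excused: +11 each step; 16, 27, 38, 49, 60 → 71.
So the next row is 35 present, 71 excused.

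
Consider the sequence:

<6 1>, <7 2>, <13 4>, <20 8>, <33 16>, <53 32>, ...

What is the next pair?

<86 64>

First coordinate: each term is the sum of the two before it; 6, 7, 13, 20, 33, 53 → 86.
Second coordinate: 1, 2, 4, 8, 16, 32 → 64 (×2 each step).
So the next pair is <86 64>.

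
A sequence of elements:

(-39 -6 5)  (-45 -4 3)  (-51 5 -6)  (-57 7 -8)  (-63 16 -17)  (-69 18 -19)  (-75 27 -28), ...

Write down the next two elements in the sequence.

First component — −6 each step: -39, -45, -51, -57, -63, -69, -75 → -81 → -87.
Second component: -6, -4, 5, 7, 16, 18, 27 → 29 → 38 (alternating steps +2, +9, +2, +9, …).
Third component: 5, 3, -6, -8, -17, -19, -28 → -30 → -39 (together with the second component always sums to -1).
So the next two elements are (-81 29 -30) and (-87 38 -39).

(-81 29 -30), (-87 38 -39)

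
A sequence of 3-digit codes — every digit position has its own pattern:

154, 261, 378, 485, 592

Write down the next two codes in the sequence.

609, 716

First digit: +1 each step, mod 10; 1, 2, 3, 4, 5 → 6 → 7.
Second digit: +1 each step, mod 10; 5, 6, 7, 8, 9 → 0 → 1.
Third digit: 4, 1, 8, 5, 2 → 9 → 6 (−3 each step, mod 10).
So the next two codes are 609 and 716.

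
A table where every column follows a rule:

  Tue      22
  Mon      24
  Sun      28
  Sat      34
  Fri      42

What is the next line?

Day goes Tue, Mon, Sun, Sat, Fri → Thu (runs backward through the weekdays Mon→Sun).
Second component: 22, 24, 28, 34, 42 → 52 (differences are 2, 4, 6, … (increasing by 2 each time)).
So the next line is Thu  52.

Thu  52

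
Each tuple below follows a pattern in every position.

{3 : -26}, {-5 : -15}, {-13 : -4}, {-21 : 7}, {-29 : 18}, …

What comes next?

For the first slot, −8 each step: 3, -5, -13, -21, -29 → -37.
Second slot: -26, -15, -4, 7, 18 → 29 (+11 each step).
So the next tuple is {-37 : 29}.

{-37 : 29}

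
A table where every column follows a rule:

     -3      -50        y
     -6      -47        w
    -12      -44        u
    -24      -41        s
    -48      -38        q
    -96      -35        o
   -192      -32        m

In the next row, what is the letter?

Letter — letters move back 2 places in the alphabet: y, w, u, s, q, o, m → k.

k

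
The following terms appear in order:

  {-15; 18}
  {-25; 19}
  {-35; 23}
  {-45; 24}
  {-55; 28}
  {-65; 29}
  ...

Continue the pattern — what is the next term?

First entry: -15, -25, -35, -45, -55, -65 → -75 (−10 each step).
Second entry: alternating steps +1, +4, +1, +4, …; 18, 19, 23, 24, 28, 29 → 33.
So the next term is {-75; 33}.

{-75; 33}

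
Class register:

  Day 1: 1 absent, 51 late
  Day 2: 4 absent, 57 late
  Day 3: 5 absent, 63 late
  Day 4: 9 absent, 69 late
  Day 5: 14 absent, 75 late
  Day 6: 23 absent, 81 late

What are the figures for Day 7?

Absent — each term is the sum of the two before it: 1, 4, 5, 9, 14, 23 → 37.
Late: +6 each step; 51, 57, 63, 69, 75, 81 → 87.
Putting it together: 37 absent, 87 late.

37 absent, 87 late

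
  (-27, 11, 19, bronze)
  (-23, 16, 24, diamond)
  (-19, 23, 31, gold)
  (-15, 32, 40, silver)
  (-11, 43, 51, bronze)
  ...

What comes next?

For the first slot, +4 each step: -27, -23, -19, -15, -11 → -7.
Second slot goes 11, 16, 23, 32, 43 → 56 (differences are 5, 7, 9, … (increasing by 2 each time)).
Third slot: always 8 more than the second slot, so 19, 24, 31, 40, 51 → 64.
For the rank, repeats bronze → diamond → gold → silver: bronze, diamond, gold, silver, bronze → diamond.
So the next element is (-7, 56, 64, diamond).

(-7, 56, 64, diamond)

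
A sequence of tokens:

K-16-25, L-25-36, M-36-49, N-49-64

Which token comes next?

O-64-81

Letter: letters move forward 1 place in the alphabet; K, L, M, N → O.
For the second component, perfect squares: 4², 5², 6², …: 16, 25, 36, 49 → 64.
Third component: perfect squares: 5², 6², 7², …, so 25, 36, 49, 64 → 81.
Combining the parts gives O-64-81.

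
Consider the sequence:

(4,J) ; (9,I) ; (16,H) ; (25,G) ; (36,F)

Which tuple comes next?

First slot: perfect squares: 2², 3², 4², …; 4, 9, 16, 25, 36 → 49.
Letter: letters move back 1 place in the alphabet; J, I, H, G, F → E.
Putting it together: (49,E).

(49,E)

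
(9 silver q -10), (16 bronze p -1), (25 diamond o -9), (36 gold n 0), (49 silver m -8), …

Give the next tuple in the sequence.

First component — perfect squares: 3², 4², 5², …: 9, 16, 25, 36, 49 → 64.
For the rank, repeats silver → bronze → diamond → gold: silver, bronze, diamond, gold, silver → bronze.
Letter: letters move back 1 place in the alphabet; q, p, o, n, m → l.
Fourth component — alternating steps +9, −8, +9, −8, …: -10, -1, -9, 0, -8 → 1.
Combining the parts gives (64 bronze l 1).

(64 bronze l 1)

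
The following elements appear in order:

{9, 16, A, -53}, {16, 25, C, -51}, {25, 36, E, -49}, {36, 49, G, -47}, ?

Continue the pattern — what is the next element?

First slot: perfect squares: 3², 4², 5², …, so 9, 16, 25, 36 → 49.
Second slot — perfect squares: 4², 5², 6², …: 16, 25, 36, 49 → 64.
Letter: letters move forward 2 places in the alphabet, so A, C, E, G → I.
Fourth slot: -53, -51, -49, -47 → -45 (+2 each step).
So the next element is {49, 64, I, -45}.

{49, 64, I, -45}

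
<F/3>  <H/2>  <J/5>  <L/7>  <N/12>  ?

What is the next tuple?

<P/19>

Letter: letters move forward 2 places in the alphabet; F, H, J, L, N → P.
Second coordinate: 3, 2, 5, 7, 12 → 19 (each term is the sum of the two before it).
Combining the parts gives <P/19>.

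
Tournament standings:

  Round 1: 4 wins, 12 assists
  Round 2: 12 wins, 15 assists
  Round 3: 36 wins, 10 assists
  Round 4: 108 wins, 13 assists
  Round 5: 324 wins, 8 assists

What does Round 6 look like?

972 wins, 11 assists

Wins: ×3 each step, so 4, 12, 36, 108, 324 → 972.
Assists: alternating steps +3, −5, +3, −5, …; 12, 15, 10, 13, 8 → 11.
So the next record is 972 wins, 11 assists.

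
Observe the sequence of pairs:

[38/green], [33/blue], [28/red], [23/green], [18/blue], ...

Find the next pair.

First part — −5 each step: 38, 33, 28, 23, 18 → 13.
Colour: repeats green → blue → red; green, blue, red, green, blue → red.
Combining the parts gives [13/red].

[13/red]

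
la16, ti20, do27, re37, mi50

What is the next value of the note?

fa

Note: la, ti, do, re, mi → fa (runs through the solfège scale do→ti).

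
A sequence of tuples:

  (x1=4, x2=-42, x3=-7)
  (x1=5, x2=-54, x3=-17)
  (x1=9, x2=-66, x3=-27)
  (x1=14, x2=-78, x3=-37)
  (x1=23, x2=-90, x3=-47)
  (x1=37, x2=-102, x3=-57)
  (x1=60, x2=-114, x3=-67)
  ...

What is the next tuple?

(x1=97, x2=-126, x3=-77)

For the x1, each term is the sum of the two before it: 4, 5, 9, 14, 23, 37, 60 → 97.
X2 goes -42, -54, -66, -78, -90, -102, -114 → -126 (−12 each step).
X3: -7, -17, -27, -37, -47, -57, -67 → -77 (−10 each step).
Putting it together: (x1=97, x2=-126, x3=-77).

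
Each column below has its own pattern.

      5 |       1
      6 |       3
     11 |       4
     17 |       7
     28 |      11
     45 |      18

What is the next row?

73  29

First component: each term is the sum of the two before it, so 5, 6, 11, 17, 28, 45 → 73.
Second component goes 1, 3, 4, 7, 11, 18 → 29 (each term is the sum of the two before it).
Putting it together: 73  29.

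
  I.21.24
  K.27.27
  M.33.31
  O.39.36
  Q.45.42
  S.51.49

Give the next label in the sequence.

Letter: letters move forward 2 places in the alphabet; I, K, M, O, Q, S → U.
For the second component, +6 each step: 21, 27, 33, 39, 45, 51 → 57.
Third component — differences are 3, 4, 5, … (increasing by 1 each time): 24, 27, 31, 36, 42, 49 → 57.
So the next label is U.57.57.

U.57.57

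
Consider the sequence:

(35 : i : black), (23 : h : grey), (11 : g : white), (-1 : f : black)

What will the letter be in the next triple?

For the first value, −12 each step: 35, 23, 11, -1 → -13.
Letter — letters move back 1 place in the alphabet: i, h, g, f → e.
Shade: repeats black → grey → white, so black, grey, white, black → grey.

e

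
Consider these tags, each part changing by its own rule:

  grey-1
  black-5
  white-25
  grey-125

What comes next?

For the shade, repeats grey → black → white: grey, black, white, grey → black.
Second component: ×5 each step; 1, 5, 25, 125 → 625.
Combining the parts gives black-625.

black-625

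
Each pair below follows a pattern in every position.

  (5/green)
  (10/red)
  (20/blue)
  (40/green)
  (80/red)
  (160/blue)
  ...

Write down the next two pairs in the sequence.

(320/green), (640/red)

First entry: ×2 each step, so 5, 10, 20, 40, 80, 160 → 320 → 640.
For the colour, repeats green → red → blue: green, red, blue, green, red, blue → green → red.
So the next two pairs are (320/green) and (640/red).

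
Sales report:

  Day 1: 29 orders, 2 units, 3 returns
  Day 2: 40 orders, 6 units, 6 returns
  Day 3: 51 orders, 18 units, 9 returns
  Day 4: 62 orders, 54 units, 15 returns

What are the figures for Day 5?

Orders: +11 each step; 29, 40, 51, 62 → 73.
Units: 2, 6, 18, 54 → 162 (×3 each step).
For the returns, each term is the sum of the two before it: 3, 6, 9, 15 → 24.
Combining the parts gives 73 orders, 162 units, 24 returns.

73 orders, 162 units, 24 returns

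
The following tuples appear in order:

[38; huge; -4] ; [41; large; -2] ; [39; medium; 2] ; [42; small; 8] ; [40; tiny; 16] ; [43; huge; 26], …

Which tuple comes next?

First slot: 38, 41, 39, 42, 40, 43 → 41 (alternating steps +3, −2, +3, −2, …).
Size — repeats huge → large → medium → small → tiny: huge, large, medium, small, tiny, huge → large.
Third slot — differences are 2, 4, 6, … (increasing by 2 each time): -4, -2, 2, 8, 16, 26 → 38.
Combining the parts gives [41; large; 38].

[41; large; 38]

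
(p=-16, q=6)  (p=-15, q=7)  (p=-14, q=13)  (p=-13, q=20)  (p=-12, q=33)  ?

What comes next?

P: +1 each step, so -16, -15, -14, -13, -12 → -11.
For the q, each term is the sum of the two before it: 6, 7, 13, 20, 33 → 53.
Combining the parts gives (p=-11, q=53).

(p=-11, q=53)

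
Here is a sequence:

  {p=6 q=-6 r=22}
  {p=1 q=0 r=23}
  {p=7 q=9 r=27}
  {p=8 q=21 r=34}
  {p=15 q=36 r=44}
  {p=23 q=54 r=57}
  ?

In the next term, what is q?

Q goes -6, 0, 9, 21, 36, 54 → 75 (differences are 6, 9, 12, … (increasing by 3 each time)).

75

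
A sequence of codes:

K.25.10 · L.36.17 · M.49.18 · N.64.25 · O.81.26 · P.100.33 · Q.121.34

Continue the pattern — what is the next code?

Letter: letters move forward 1 place in the alphabet; K, L, M, N, O, P, Q → R.
For the second component, perfect squares: 5², 6², 7², …: 25, 36, 49, 64, 81, 100, 121 → 144.
Third component: alternating steps +7, +1, +7, +1, …, so 10, 17, 18, 25, 26, 33, 34 → 41.
So the next code is R.144.41.

R.144.41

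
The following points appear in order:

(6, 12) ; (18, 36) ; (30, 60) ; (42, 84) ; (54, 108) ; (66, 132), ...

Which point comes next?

(78, 156)

First component: +12 each step; 6, 18, 30, 42, 54, 66 → 78.
Second component goes 12, 36, 60, 84, 108, 132 → 156 (always 2 × the first component).
Combining the parts gives (78, 156).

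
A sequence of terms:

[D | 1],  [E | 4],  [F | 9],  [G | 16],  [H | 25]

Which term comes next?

For the letter, letters move forward 1 place in the alphabet: D, E, F, G, H → I.
Second entry — perfect squares: 1², 2², 3², …: 1, 4, 9, 16, 25 → 36.
Combining the parts gives [I | 36].

[I | 36]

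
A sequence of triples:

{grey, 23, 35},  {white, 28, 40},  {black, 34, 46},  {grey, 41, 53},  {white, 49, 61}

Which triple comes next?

Shade — repeats grey → white → black: grey, white, black, grey, white → black.
Second component: 23, 28, 34, 41, 49 → 58 (differences are 5, 6, 7, … (increasing by 1 each time)).
Third component — always 12 more than the second component: 35, 40, 46, 53, 61 → 70.
Combining the parts gives {black, 58, 70}.

{black, 58, 70}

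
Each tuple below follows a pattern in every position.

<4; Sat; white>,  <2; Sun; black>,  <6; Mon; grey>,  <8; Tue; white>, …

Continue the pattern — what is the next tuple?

<14; Wed; black>

First coordinate goes 4, 2, 6, 8 → 14 (each term is the sum of the two before it).
Day goes Sat, Sun, Mon, Tue → Wed (runs through the weekdays Mon→Sun).
Shade: white, black, grey, white → black (repeats white → black → grey).
Putting it together: <14; Wed; black>.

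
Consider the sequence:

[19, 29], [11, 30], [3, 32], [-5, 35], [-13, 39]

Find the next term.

First part: −8 each step, so 19, 11, 3, -5, -13 → -21.
Second part: 29, 30, 32, 35, 39 → 44 (differences are 1, 2, 3, … (increasing by 1 each time)).
Putting it together: [-21, 44].

[-21, 44]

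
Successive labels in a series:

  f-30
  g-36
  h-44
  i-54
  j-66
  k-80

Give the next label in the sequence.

Letter: letters move forward 1 place in the alphabet; f, g, h, i, j, k → l.
Second component: differences are 6, 8, 10, … (increasing by 2 each time), so 30, 36, 44, 54, 66, 80 → 96.
Combining the parts gives l-96.

l-96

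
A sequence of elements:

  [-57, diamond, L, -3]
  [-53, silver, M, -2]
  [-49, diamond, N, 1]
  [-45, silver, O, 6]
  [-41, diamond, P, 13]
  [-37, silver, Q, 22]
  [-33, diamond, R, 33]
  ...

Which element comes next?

[-29, silver, S, 46]

First slot: -57, -53, -49, -45, -41, -37, -33 → -29 (+4 each step).
Rank: diamond, silver, diamond, silver, diamond, silver, diamond → silver (alternates diamond ↔ silver).
For the letter, letters move forward 1 place in the alphabet: L, M, N, O, P, Q, R → S.
Fourth slot: -3, -2, 1, 6, 13, 22, 33 → 46 (differences are 1, 3, 5, … (increasing by 2 each time)).
Combining the parts gives [-29, silver, S, 46].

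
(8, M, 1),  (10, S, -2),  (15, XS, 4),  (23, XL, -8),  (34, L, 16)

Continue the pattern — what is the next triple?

First component: 8, 10, 15, 23, 34 → 48 (differences are 2, 5, 8, … (increasing by 3 each time)).
Size: M, S, XS, XL, L → M (runs backward through clothing sizes XS→XL).
Third component: ×(-2) each step; 1, -2, 4, -8, 16 → -32.
Combining the parts gives (48, M, -32).

(48, M, -32)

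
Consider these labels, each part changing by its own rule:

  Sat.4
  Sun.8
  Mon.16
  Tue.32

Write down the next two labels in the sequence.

Wed.64, Thu.128

Day — runs through the weekdays Mon→Sun: Sat, Sun, Mon, Tue → Wed → Thu.
Second component — ×2 each step: 4, 8, 16, 32 → 64 → 128.
Putting the parts together: Wed.64 and then Thu.128.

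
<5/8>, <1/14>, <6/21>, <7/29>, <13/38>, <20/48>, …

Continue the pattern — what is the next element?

<33/59>

First part: each term is the sum of the two before it; 5, 1, 6, 7, 13, 20 → 33.
Second part: differences are 6, 7, 8, … (increasing by 1 each time), so 8, 14, 21, 29, 38, 48 → 59.
Putting it together: <33/59>.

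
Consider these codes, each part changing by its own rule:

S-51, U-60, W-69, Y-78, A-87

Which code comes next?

Letter: S, U, W, Y, A → C (letters move forward 2 places in the alphabet, wrapping Z→A).
Second component: 51, 60, 69, 78, 87 → 96 (+9 each step).
Putting it together: C-96.

C-96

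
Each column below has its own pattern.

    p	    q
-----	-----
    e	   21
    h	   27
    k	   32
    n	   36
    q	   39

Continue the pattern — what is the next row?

t  41

Column p — letters move forward 3 places in the alphabet: e, h, k, n, q → t.
Column q: differences are 6, 5, 4, … (decreasing by 1 each time); 21, 27, 32, 36, 39 → 41.
Putting it together: t  41.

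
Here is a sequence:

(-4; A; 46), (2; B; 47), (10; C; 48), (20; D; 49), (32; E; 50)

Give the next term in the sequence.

(46; F; 51)

First entry goes -4, 2, 10, 20, 32 → 46 (differences are 6, 8, 10, … (increasing by 2 each time)).
Letter goes A, B, C, D, E → F (letters move forward 1 place in the alphabet).
Third entry goes 46, 47, 48, 49, 50 → 51 (+1 each step).
Combining the parts gives (46; F; 51).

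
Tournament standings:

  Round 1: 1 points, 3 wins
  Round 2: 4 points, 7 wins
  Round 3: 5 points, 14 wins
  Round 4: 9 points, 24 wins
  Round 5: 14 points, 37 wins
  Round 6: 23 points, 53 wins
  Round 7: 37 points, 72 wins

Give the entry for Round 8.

Points: 1, 4, 5, 9, 14, 23, 37 → 60 (each term is the sum of the two before it).
Wins: differences are 4, 7, 10, … (increasing by 3 each time); 3, 7, 14, 24, 37, 53, 72 → 94.
Putting it together: 60 points, 94 wins.

60 points, 94 wins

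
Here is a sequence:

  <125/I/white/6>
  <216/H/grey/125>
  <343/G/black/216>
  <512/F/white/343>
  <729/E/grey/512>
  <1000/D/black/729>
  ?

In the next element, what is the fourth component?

1000

First component: perfect cubes: 5³, 6³, 7³, …, so 125, 216, 343, 512, 729, 1000 → 1331.
Fourth component: always the previous value of the first component, so 6, 125, 216, 343, 512, 729 → 1000.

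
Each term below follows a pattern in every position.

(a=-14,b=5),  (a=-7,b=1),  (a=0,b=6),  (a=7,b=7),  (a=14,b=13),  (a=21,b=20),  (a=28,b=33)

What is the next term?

A — +7 each step: -14, -7, 0, 7, 14, 21, 28 → 35.
B — each term is the sum of the two before it: 5, 1, 6, 7, 13, 20, 33 → 53.
Putting it together: (a=35,b=53).

(a=35,b=53)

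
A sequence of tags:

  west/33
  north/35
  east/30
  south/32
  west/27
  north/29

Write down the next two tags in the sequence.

east/24 then south/26

Direction: repeats west → north → east → south; west, north, east, south, west, north → east → south.
Second component — alternating steps +2, −5, +2, −5, …: 33, 35, 30, 32, 27, 29 → 24 → 26.
So the next two tags are east/24 and south/26.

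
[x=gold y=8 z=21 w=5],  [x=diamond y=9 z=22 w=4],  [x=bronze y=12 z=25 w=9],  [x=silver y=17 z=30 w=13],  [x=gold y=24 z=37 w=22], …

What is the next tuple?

[x=diamond y=33 z=46 w=35]

X — repeats gold → diamond → bronze → silver: gold, diamond, bronze, silver, gold → diamond.
Y — differences are 1, 3, 5, … (increasing by 2 each time): 8, 9, 12, 17, 24 → 33.
Z: 21, 22, 25, 30, 37 → 46 (differences are 1, 3, 5, … (increasing by 2 each time)).
W — each term is the sum of the two before it: 5, 4, 9, 13, 22 → 35.
Combining the parts gives [x=diamond y=33 z=46 w=35].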